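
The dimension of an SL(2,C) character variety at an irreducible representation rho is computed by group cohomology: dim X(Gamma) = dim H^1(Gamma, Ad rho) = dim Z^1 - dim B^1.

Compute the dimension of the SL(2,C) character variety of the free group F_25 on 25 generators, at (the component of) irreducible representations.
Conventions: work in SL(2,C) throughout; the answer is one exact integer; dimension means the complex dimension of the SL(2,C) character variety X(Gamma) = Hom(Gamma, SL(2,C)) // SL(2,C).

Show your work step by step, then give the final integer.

72

The free group F_25: 25 generators, no relators.
A cocycle picks one sl_2 vector per generator freely, giving dim Z^1 = 3*25 = 75.
Irreducibility makes the coboundary map sl_2 -> Z^1 injective (trivial centralizer), so dim B^1 = 3.
dim X = dim H^1 = dim Z^1 - dim B^1 = 75 - 3 = 72.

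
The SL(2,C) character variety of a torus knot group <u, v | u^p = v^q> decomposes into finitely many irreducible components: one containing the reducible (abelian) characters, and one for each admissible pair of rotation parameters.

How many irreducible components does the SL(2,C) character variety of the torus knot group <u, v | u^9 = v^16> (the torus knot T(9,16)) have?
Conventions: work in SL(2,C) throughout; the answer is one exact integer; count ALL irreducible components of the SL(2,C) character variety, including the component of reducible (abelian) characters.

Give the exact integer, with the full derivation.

Gamma = < u, v | u^9 = v^16 > (torus knot T(9,16)); the central element u^9 = v^16 acts as +I or -I in any irreducible SL(2,C) representation.
On an irreducible component, tr(u) is locked at 2*cos(pi*alpha/9) for some alpha in 1..8, and tr(v) at 2*cos(pi*beta/16) for some beta in 1..15.
Consistency of u^9 = (-1)^alpha I with v^16 = (-1)^beta I forces alpha = beta (mod 2).
Enumerate parity-matched pairs: 4*8 odd-odd plus 4*7 even-even gives 60.
Total: 60 irreducible-character components + 1 reducible (abelian) component = 61.

61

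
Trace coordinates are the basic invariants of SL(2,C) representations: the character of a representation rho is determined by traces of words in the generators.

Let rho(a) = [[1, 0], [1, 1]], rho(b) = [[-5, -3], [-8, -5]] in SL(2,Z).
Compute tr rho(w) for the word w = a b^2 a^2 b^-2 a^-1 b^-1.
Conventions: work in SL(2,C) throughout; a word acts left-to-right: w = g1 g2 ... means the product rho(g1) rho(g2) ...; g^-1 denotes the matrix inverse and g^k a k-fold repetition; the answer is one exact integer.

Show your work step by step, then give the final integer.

rho(a) = [[1, 0], [1, 1]]
... * rho(b) = [[-5, -3], [-8, -5]]  ->  [[-5, -3], [-13, -8]]
... * rho(b) = [[-5, -3], [-8, -5]]  ->  [[49, 30], [129, 79]]
... * rho(a) = [[1, 0], [1, 1]]  ->  [[79, 30], [208, 79]]
... * rho(a) = [[1, 0], [1, 1]]  ->  [[109, 30], [287, 79]]
... * rho(b^-1) = [[-5, 3], [8, -5]]  ->  [[-305, 177], [-803, 466]]
... * rho(b^-1) = [[-5, 3], [8, -5]]  ->  [[2941, -1800], [7743, -4739]]
... * rho(a^-1) = [[1, 0], [-1, 1]]  ->  [[4741, -1800], [12482, -4739]]
... * rho(b^-1) = [[-5, 3], [8, -5]]  ->  [[-38105, 23223], [-100322, 61141]]
tr = -38105 + 61141 = 23036

23036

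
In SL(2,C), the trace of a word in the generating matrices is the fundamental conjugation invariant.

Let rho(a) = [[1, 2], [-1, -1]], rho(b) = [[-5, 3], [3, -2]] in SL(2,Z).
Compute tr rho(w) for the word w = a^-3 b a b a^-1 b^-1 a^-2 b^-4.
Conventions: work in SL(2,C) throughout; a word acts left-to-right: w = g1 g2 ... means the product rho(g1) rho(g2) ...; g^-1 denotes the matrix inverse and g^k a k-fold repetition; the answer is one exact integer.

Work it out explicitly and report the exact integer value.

rho(a^-1) = [[-1, -2], [1, 1]]
... * rho(a^-1) = [[-1, -2], [1, 1]]  ->  [[-1, 0], [0, -1]]
... * rho(a^-1) = [[-1, -2], [1, 1]]  ->  [[1, 2], [-1, -1]]
... * rho(b) = [[-5, 3], [3, -2]]  ->  [[1, -1], [2, -1]]
... * rho(a) = [[1, 2], [-1, -1]]  ->  [[2, 3], [3, 5]]
... * rho(b) = [[-5, 3], [3, -2]]  ->  [[-1, 0], [0, -1]]
... * rho(a^-1) = [[-1, -2], [1, 1]]  ->  [[1, 2], [-1, -1]]
... * rho(b^-1) = [[-2, -3], [-3, -5]]  ->  [[-8, -13], [5, 8]]
... * rho(a^-1) = [[-1, -2], [1, 1]]  ->  [[-5, 3], [3, -2]]
... * rho(a^-1) = [[-1, -2], [1, 1]]  ->  [[8, 13], [-5, -8]]
... * rho(b^-1) = [[-2, -3], [-3, -5]]  ->  [[-55, -89], [34, 55]]
... * rho(b^-1) = [[-2, -3], [-3, -5]]  ->  [[377, 610], [-233, -377]]
... * rho(b^-1) = [[-2, -3], [-3, -5]]  ->  [[-2584, -4181], [1597, 2584]]
... * rho(b^-1) = [[-2, -3], [-3, -5]]  ->  [[17711, 28657], [-10946, -17711]]
tr = 17711 + -17711 = 0

0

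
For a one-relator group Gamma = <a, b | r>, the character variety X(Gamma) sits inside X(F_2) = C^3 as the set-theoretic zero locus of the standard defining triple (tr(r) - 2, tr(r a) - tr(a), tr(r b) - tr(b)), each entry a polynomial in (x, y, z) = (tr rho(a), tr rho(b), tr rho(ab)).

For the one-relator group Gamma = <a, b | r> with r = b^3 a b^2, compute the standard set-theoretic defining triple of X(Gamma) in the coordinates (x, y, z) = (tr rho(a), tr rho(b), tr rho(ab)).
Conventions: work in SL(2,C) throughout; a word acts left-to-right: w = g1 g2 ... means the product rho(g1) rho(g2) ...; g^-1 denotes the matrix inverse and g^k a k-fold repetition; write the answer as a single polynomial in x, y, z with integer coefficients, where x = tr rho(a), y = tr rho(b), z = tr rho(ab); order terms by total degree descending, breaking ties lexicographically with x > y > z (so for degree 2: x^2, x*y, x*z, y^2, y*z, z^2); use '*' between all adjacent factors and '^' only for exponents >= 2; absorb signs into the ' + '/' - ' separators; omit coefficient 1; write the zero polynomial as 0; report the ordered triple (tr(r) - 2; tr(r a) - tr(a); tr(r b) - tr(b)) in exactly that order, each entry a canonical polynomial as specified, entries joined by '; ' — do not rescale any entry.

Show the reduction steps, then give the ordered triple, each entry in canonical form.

y^4*z - x*y^3 - 3*y^2*z + 2*x*y + z - 2; y^3*z^2 - 2*x*y^2*z + x^2*y - y*z^2 + x*z - x - y; y^5*z - x*y^4 - 4*y^3*z + 3*x*y^2 + 3*y*z - x - y

tr(b a b) = tr(b)*tr(a b) - tr(a)  (reduce the b square) = y*z - x
tr(a b^3) = tr(b)*tr(b a b) - tr(b a)  (reduce the b square) = y^2*z - x*y - z
tr(b^3 a b) = tr(b)*tr(a b^3) - tr(a b^2)  (reduce the b square) = y^3*z - x*y^2 - 2*y*z + x
tr(b^3 a b^2) = tr(b)*tr(b^3 a b) - tr(b^3 a)  (reduce the b square) = y^4*z - x*y^3 - 3*y^2*z + 2*x*y + z
tr(a b a b) = tr(a b)*tr(a b) - tr(1)   [split at a repeated a] = z^2 - 2
tr(a b a) = tr(a)*tr(b a) - tr(b)   [square of a] = x*z - y
tr(a b^2 a b) = tr(b)*tr(a b a b) - tr(a b a)   [square of b] = y*z^2 - x*z - y
tr(a^2) = tr(a)*tr(a) - tr(1)   [square of a] = x^2 - 2
tr(a b^2 a) = tr(b)*tr(a^2 b) - tr(a^2)   [square of b] = x*y*z - x^2 - y^2 + 2
tr(a b^2 a b^2) = tr(b)*tr(a b^2 a b) - tr(a b^2 a)   [square of b] = y^2*z^2 - 2*x*y*z + x^2 - 2
tr(b^3 a b^2 a) = tr(b)*tr(a b^2 a b^2) - tr(a b^2 a b)   [square of b] = y^3*z^2 - 2*x*y^2*z + x^2*y - y*z^2 + x*z - y
tr(b^3 a b^3) = tr(b)*tr(b^2 a b^3) - tr(b^2 a b^2) = y^5*z - x*y^4 - 4*y^3*z + 3*x*y^2 + 3*y*z - x
assemble the triple (tr(r) - 2; tr(r a) - x; tr(r b) - y)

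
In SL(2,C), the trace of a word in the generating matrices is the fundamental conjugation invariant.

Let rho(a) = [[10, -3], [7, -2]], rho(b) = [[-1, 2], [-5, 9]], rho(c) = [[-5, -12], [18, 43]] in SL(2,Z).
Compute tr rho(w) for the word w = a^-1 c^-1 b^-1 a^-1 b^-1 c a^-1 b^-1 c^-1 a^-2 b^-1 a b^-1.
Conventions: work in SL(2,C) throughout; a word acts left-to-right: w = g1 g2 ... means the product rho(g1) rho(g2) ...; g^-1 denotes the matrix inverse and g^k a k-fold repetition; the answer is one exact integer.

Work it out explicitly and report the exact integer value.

rho(a^-1) = [[-2, 3], [-7, 10]]
... * rho(c^-1) = [[43, 12], [-18, -5]]  ->  [[-140, -39], [-481, -134]]
... * rho(b^-1) = [[9, -2], [5, -1]]  ->  [[-1455, 319], [-4999, 1096]]
... * rho(a^-1) = [[-2, 3], [-7, 10]]  ->  [[677, -1175], [2326, -4037]]
... * rho(b^-1) = [[9, -2], [5, -1]]  ->  [[218, -179], [749, -615]]
... * rho(c) = [[-5, -12], [18, 43]]  ->  [[-4312, -10313], [-14815, -35433]]
... * rho(a^-1) = [[-2, 3], [-7, 10]]  ->  [[80815, -116066], [277661, -398775]]
... * rho(b^-1) = [[9, -2], [5, -1]]  ->  [[147005, -45564], [505074, -156547]]
... * rho(c^-1) = [[43, 12], [-18, -5]]  ->  [[7141367, 1991880], [24536028, 6843623]]
... * rho(a^-1) = [[-2, 3], [-7, 10]]  ->  [[-28225894, 41342901], [-96977417, 142044314]]
... * rho(a^-1) = [[-2, 3], [-7, 10]]  ->  [[-232948519, 328751328], [-800355364, 1129510889]]
... * rho(b^-1) = [[9, -2], [5, -1]]  ->  [[-452780031, 137145710], [-1555643831, 471199839]]
... * rho(a) = [[10, -3], [7, -2]]  ->  [[-3567780340, 1084048673], [-12258039437, 3724531815]]
... * rho(b^-1) = [[9, -2], [5, -1]]  ->  [[-26689779695, 6051512007], [-91699695858, 20791547059]]
tr = -26689779695 + 20791547059 = -5898232636

-5898232636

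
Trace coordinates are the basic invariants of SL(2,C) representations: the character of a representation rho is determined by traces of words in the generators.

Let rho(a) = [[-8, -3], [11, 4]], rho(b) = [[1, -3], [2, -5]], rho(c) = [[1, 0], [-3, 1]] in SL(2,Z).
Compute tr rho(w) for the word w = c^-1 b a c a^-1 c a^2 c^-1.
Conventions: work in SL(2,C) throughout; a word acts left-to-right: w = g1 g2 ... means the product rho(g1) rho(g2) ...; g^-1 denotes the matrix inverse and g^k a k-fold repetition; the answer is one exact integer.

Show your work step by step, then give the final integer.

-49786

rho(c^-1) = [[1, 0], [3, 1]]
... * rho(b) = [[1, -3], [2, -5]]  ->  [[1, -3], [5, -14]]
... * rho(a) = [[-8, -3], [11, 4]]  ->  [[-41, -15], [-194, -71]]
... * rho(c) = [[1, 0], [-3, 1]]  ->  [[4, -15], [19, -71]]
... * rho(a^-1) = [[4, 3], [-11, -8]]  ->  [[181, 132], [857, 625]]
... * rho(c) = [[1, 0], [-3, 1]]  ->  [[-215, 132], [-1018, 625]]
... * rho(a) = [[-8, -3], [11, 4]]  ->  [[3172, 1173], [15019, 5554]]
... * rho(a) = [[-8, -3], [11, 4]]  ->  [[-12473, -4824], [-59058, -22841]]
... * rho(c^-1) = [[1, 0], [3, 1]]  ->  [[-26945, -4824], [-127581, -22841]]
tr = -26945 + -22841 = -49786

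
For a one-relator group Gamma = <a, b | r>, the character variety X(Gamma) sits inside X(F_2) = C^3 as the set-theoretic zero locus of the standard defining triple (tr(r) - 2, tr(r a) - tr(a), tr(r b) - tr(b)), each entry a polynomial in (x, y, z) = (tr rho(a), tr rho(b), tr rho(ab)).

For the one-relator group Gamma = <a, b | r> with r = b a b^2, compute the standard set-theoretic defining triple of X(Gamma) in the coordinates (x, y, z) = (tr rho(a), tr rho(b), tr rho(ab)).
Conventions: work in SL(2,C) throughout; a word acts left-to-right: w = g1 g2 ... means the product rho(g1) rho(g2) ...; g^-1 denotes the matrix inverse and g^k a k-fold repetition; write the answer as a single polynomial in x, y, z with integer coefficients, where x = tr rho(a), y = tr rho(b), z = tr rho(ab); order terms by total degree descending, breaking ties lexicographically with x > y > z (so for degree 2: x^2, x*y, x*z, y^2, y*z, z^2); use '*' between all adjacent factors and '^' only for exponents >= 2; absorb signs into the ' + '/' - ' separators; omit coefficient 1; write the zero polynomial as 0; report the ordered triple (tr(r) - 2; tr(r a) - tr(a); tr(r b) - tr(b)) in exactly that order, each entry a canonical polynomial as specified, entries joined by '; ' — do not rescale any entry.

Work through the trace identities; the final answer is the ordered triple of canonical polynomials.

so tr(a b^2) = tr(b)*tr(a b) - tr(a) = y*z - x
so tr(b a b^2) = tr(b)*tr(a b^2) - tr(a b) = y^2*z - x*y - z
so tr(a b a b) = tr(a b)*tr(a b) - tr(1)  (split on a) = z^2 - 2
tr(a b a) = tr(a)*tr(b a) - tr(b)  (reduce the a square) = x*z - y
tr(b a b^2 a) = tr(b)*tr(a b a b) - tr(a b a)  (reduce the b square) = y*z^2 - x*z - y
tr(b a b^3) = tr(b)*tr(b a b^2) - tr(b a b) = y^3*z - x*y^2 - 2*y*z + x
assemble the triple (tr(r) - 2; tr(r a) - x; tr(r b) - y)

y^2*z - x*y - z - 2; y*z^2 - x*z - x - y; y^3*z - x*y^2 - 2*y*z + x - y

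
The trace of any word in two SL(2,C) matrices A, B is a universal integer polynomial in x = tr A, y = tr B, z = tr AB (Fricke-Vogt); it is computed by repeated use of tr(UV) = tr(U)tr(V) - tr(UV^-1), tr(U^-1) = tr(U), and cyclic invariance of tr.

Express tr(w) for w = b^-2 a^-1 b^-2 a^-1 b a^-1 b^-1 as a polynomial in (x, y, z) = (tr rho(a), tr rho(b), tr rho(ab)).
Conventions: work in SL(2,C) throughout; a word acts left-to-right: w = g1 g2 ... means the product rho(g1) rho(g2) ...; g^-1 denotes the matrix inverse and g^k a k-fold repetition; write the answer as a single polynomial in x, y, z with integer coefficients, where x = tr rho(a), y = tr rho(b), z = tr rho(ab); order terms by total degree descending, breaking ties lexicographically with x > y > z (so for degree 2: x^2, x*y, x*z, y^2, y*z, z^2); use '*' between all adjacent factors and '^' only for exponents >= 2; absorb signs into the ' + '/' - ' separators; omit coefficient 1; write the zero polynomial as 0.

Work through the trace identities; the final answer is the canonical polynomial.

x*y^4*z^2 - 2*x^2*y^3*z - y^5*z - y^3*z^3 + x^3*y^2 + x*y^4 + x*y^2*z^2 + 4*y^3*z + y*z^3 - 4*x*y^2 - x*z^2 - 2*y*z + x

tr(a^-1) = tr(a) = x
tr(a^-1 b) = tr(b) * tr(a) - tr(b a) = x*y - z
tr(a^-1 b^-1) = tr(a^-1) * tr(b) - tr(a^-1 b) = z
tr(a^-2 b^-1) = tr(a^-1 b^-1) * tr(a) - tr(a^-1 b^-1 a) = x*z - y
tr(a^-2) = tr(a^-1) * tr(a) - tr(1) = x^2 - 2
tr(a^-1 b^-2 a^-1) = tr(a^-2 b^-1) * tr(b) - tr(a^-2) = x*y*z - x^2 - y^2 + 2
tr(a b a b) = tr(a b) * tr(a b) - tr(1) = z^2 - 2
tr(b a b^-1 a) = tr(a b a) * tr(b) - tr(a b a b) = x*y*z - y^2 - z^2 + 2
tr(a b^-1 a^-1 b) = tr(b a b^-1) * tr(a) - tr(b a b^-1 a) = -x*y*z + x^2 + y^2 + z^2 - 2
tr(a b^-1 a^-1 b^-1) = tr(a b^-1 a^-1) * tr(b) - tr(a b^-1 a^-1 b) = x*y*z - x^2 - z^2 + 2
tr(b a b) = tr(b) * tr(a b) - tr(a) = y*z - x
tr(b a b a b) = tr(b) * tr(a b a b) - tr(a b a) = y*z^2 - x*z - y
tr(b a b a b a) = tr(b a) * tr(b a b a) - tr(b^-1 a^-1) = z^3 - 3*z
tr(a^-1 b a b a b) = tr(b a b a b) * tr(a) - tr(b a b a b a) = x*y*z^2 - x^2*z - z^3 - x*y + 3*z
tr(a b a b^-1 a^-1 b) = tr(a^-1 b a b a) * tr(b) - tr(a^-1 b a b a b) = -x*y*z^2 + x^2*z + y^2*z + z^3 - 3*z
tr(b^-1 a b a b^-1 a^-1) = tr(a b a b^-1 a^-1) * tr(b) - tr(a b a b^-1 a^-1 b) = x*y*z^2 - x^2*z - y^2*z - z^3 + x*y + 3*z
tr(b a b^-1 a^-1 b^-2 a) = tr(b^-1 a b a b^-1 a^-1) * tr(b) - tr(b^-1 a b a b^-1 a^-1 b) = x*y^2*z^2 - x^2*y*z - y^3*z - y*z^3 + x*y^2 + 3*y*z - x
tr(b^-1 a^-1 b^-2 a^-1 b a) = tr(b a b^-1 a^-1 b^-2) * tr(a) - tr(b a b^-1 a^-1 b^-2 a) = -x*y^2*z^2 + 2*x^2*y*z + y^3*z + y*z^3 - x^3 - x*y^2 - x*z^2 - 3*y*z + 3*x
tr(b^-1 a^-1 b^-2 a^-1 b a^-1) = tr(b^-1 a^-1 b^-2 a^-1 b) * tr(a) - tr(b^-1 a^-1 b^-2 a^-1 b a) = x*y^2*z^2 - x^2*y*z - y^3*z - y*z^3 + x*z^2 + 3*y*z - x
tr(b^-1 a^-1 b a^-2) = tr(a^-1 b^-1 a^-1 b) * tr(a) - tr(a^-1 b^-1 a^-1 b a) = x^2*y*z - x*y^2 - x*z^2 + x
tr(a^-2 b) = tr(a^-1 b) * tr(a) - tr(a^-1 b a) = x^2*y - x*z - y
tr(a^-1 b a^-2) = tr(a^-2 b) * tr(a) - tr(a^-2 b a) = x^3*y - x^2*z - 2*x*y + z
tr(a^-1 b^-2 a^-1 b a^-1) = tr(b^-1 a^-1 b a^-2) * tr(b) - tr(b^-1 a^-1 b a^-2 b) = x^2*y^2*z - x^3*y - x*y^3 - x*y*z^2 + x^2*z + 3*x*y - z
tr(a^-1 b^-2 a^-1 b a^-1 b^-2) = tr(b^-1 a^-1 b^-2 a^-1 b a^-1) * tr(b) - tr(b^-1 a^-1 b^-2 a^-1 b a^-1 b) = x*y^3*z^2 - 2*x^2*y^2*z - y^4*z - y^2*z^3 + x^3*y + x*y^3 + 2*x*y*z^2 - x^2*z + 3*y^2*z - 4*x*y + z
tr(b^-2 a^-1 b^-2 a^-1 b a^-1 b^-1) = tr(a^-1 b^-2 a^-1 b a^-1 b^-2) * tr(b) - tr(a^-1 b^-2 a^-1 b a^-1 b^-1) = x*y^4*z^2 - 2*x^2*y^3*z - y^5*z - y^3*z^3 + x^3*y^2 + x*y^4 + x*y^2*z^2 + 4*y^3*z + y*z^3 - 4*x*y^2 - x*z^2 - 2*y*z + x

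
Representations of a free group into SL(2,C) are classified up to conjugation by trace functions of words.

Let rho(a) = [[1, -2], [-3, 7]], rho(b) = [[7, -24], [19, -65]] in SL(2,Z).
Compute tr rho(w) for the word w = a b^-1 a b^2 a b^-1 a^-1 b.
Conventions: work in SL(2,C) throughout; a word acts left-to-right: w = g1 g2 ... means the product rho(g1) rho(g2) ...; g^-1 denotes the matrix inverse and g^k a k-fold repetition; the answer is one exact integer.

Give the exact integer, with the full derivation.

rho(a) = [[1, -2], [-3, 7]]
... * rho(b^-1) = [[-65, 24], [-19, 7]]  ->  [[-27, 10], [62, -23]]
... * rho(a) = [[1, -2], [-3, 7]]  ->  [[-57, 124], [131, -285]]
... * rho(b) = [[7, -24], [19, -65]]  ->  [[1957, -6692], [-4498, 15381]]
... * rho(b) = [[7, -24], [19, -65]]  ->  [[-113449, 388012], [260753, -891813]]
... * rho(a) = [[1, -2], [-3, 7]]  ->  [[-1277485, 2942982], [2936192, -6764197]]
... * rho(b^-1) = [[-65, 24], [-19, 7]]  ->  [[27119867, -10058766], [-62332737, 23119229]]
... * rho(a^-1) = [[7, 2], [3, 1]]  ->  [[159662771, 44180968], [-366971472, -101546245]]
... * rho(b) = [[7, -24], [19, -65]]  ->  [[1957077789, -6703669424], [-4498178959, 15407821253]]
tr = 1957077789 + 15407821253 = 17364899042

17364899042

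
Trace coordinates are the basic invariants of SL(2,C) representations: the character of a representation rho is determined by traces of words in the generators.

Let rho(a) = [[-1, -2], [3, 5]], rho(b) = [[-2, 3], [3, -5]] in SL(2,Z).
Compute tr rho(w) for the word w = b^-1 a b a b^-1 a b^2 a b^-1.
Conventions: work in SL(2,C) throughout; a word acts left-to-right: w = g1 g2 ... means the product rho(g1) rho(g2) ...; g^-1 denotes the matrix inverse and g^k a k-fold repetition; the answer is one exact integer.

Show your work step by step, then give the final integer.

549842

rho(b^-1) = [[-5, -3], [-3, -2]]
... * rho(a) = [[-1, -2], [3, 5]]  ->  [[-4, -5], [-3, -4]]
... * rho(b) = [[-2, 3], [3, -5]]  ->  [[-7, 13], [-6, 11]]
... * rho(a) = [[-1, -2], [3, 5]]  ->  [[46, 79], [39, 67]]
... * rho(b^-1) = [[-5, -3], [-3, -2]]  ->  [[-467, -296], [-396, -251]]
... * rho(a) = [[-1, -2], [3, 5]]  ->  [[-421, -546], [-357, -463]]
... * rho(b) = [[-2, 3], [3, -5]]  ->  [[-796, 1467], [-675, 1244]]
... * rho(b) = [[-2, 3], [3, -5]]  ->  [[5993, -9723], [5082, -8245]]
... * rho(a) = [[-1, -2], [3, 5]]  ->  [[-35162, -60601], [-29817, -51389]]
... * rho(b^-1) = [[-5, -3], [-3, -2]]  ->  [[357613, 226688], [303252, 192229]]
tr = 357613 + 192229 = 549842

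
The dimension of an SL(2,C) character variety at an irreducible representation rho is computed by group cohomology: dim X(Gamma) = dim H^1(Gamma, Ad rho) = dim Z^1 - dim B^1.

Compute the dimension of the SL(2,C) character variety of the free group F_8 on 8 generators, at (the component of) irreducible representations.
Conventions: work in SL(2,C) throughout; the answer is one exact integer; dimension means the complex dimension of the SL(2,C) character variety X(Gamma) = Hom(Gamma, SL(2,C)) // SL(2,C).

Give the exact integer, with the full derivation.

21

The free group F_8: 8 generators, no relators.
Z^1(Gamma, Ad rho) = (sl_2)^8: a cocycle is a free choice of one sl_2 vector per generator, so dim Z^1 = 3*8 = 24.
At an irreducible rho the centralizer of the image in sl_2 is 0, so the coboundary map sl_2 -> Z^1 is injective: dim B^1 = 3.
Therefore dim X = 24 - 3 = 21.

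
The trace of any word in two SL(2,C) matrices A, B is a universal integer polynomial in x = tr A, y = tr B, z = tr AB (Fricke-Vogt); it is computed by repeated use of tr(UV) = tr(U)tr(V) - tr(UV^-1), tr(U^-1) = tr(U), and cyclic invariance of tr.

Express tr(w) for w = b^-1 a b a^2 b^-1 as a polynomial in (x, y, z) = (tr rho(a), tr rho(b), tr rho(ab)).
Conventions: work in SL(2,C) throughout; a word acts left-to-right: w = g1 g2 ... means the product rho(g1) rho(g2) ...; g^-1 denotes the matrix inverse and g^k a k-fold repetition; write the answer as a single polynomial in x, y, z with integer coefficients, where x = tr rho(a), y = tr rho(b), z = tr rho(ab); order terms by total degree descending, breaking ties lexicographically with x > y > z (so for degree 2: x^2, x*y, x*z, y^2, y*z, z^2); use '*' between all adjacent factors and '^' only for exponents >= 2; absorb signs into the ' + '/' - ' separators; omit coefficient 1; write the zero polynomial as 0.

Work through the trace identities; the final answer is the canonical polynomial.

x^2*y^2*z - x*y^3 - x*y*z^2 - x^2*z + 2*x*y + z

tr(b a^2) = tr(a)*tr(b a) - tr(b) = x*z - y
tr(a b a^2) = tr(a)*tr(b a^2) - tr(b a) = x^2*z - x*y - z
tr(b a b a) = tr(a b)*tr(a b) - tr(1)   [split at repeated a] = z^2 - 2
tr(b a b) = tr(b)*tr(a b) - tr(a) = y*z - x
tr(a b a^2 b) = tr(a)*tr(b a b a) - tr(b a b) = x*z^2 - y*z - x
tr(a b a^2 b^-1) = tr(a b a^2)*tr(b) - tr(a b a^2 b) = x^2*y*z - x*y^2 - x*z^2 + x
tr(b^-1 a b a^2 b^-1) = tr(a b a^2 b^-1)*tr(b) - tr(a b a^2) = x^2*y^2*z - x*y^3 - x*y*z^2 - x^2*z + 2*x*y + z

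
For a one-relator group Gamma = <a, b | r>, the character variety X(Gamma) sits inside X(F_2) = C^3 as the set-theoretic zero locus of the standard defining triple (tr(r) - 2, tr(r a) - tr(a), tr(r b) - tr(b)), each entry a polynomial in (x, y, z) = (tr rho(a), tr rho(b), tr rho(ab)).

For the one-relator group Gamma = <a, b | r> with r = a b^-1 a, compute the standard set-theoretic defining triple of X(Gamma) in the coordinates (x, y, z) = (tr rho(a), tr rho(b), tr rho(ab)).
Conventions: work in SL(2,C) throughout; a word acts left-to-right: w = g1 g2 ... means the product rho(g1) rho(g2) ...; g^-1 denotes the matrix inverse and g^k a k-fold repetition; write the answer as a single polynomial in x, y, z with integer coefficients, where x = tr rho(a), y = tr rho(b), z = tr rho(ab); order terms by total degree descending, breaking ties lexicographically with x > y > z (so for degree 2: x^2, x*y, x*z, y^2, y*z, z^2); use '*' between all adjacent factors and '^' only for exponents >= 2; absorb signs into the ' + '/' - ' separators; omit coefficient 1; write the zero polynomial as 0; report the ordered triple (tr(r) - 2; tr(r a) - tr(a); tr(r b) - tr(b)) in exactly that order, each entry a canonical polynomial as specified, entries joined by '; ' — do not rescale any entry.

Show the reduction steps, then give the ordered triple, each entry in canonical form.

x^2*y - x*z - y - 2; x^3*y - x^2*z - 2*x*y - x + z; x*y*z - y^2 - z^2 - y + 2

apply: trace(a^2) = trace(a) trace(a) - trace(1)  (reduce the a square) = x^2 - 2
use: trace(a^2 b) = trace(a) trace(b a) - trace(b)  (reduce the a square) = x*z - y
use: trace(a b^-1 a) = trace(a^2) trace(b) - trace(a^2 b)  (eliminate b^-1) = x^2*y - x*z - y
trace(a^3) = trace(a) trace(a^2) - trace(a)  (reduce the a square) = x^3 - 3*x
use: trace(a^3 b) = trace(a) trace(a b a) - trace(a b)  (reduce the a square) = x^2*z - x*y - z
trace(a b^-1 a^2) = trace(a^3) trace(b) - trace(a^3 b)  (eliminate b^-1) = x^3*y - x^2*z - 2*x*y + z
trace(a b a b) = trace(a b) trace(a b) - trace(1)   [split at repeated a] = z^2 - 2
use: trace(a b^-1 a b) = trace(a b a) trace(b) - trace(a b a b) = x*y*z - y^2 - z^2 + 2
assemble the triple (trace(r) - 2; trace(r a) - x; trace(r b) - y)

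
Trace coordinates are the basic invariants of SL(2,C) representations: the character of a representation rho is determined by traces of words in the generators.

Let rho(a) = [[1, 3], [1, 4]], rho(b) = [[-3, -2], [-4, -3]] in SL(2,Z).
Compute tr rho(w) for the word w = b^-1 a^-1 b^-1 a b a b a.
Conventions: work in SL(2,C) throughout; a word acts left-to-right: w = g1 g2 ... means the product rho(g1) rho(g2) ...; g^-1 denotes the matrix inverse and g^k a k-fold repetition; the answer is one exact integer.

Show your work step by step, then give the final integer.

rho(b^-1) = [[-3, 2], [4, -3]]
... * rho(a^-1) = [[4, -3], [-1, 1]]  ->  [[-14, 11], [19, -15]]
... * rho(b^-1) = [[-3, 2], [4, -3]]  ->  [[86, -61], [-117, 83]]
... * rho(a) = [[1, 3], [1, 4]]  ->  [[25, 14], [-34, -19]]
... * rho(b) = [[-3, -2], [-4, -3]]  ->  [[-131, -92], [178, 125]]
... * rho(a) = [[1, 3], [1, 4]]  ->  [[-223, -761], [303, 1034]]
... * rho(b) = [[-3, -2], [-4, -3]]  ->  [[3713, 2729], [-5045, -3708]]
... * rho(a) = [[1, 3], [1, 4]]  ->  [[6442, 22055], [-8753, -29967]]
tr = 6442 + -29967 = -23525

-23525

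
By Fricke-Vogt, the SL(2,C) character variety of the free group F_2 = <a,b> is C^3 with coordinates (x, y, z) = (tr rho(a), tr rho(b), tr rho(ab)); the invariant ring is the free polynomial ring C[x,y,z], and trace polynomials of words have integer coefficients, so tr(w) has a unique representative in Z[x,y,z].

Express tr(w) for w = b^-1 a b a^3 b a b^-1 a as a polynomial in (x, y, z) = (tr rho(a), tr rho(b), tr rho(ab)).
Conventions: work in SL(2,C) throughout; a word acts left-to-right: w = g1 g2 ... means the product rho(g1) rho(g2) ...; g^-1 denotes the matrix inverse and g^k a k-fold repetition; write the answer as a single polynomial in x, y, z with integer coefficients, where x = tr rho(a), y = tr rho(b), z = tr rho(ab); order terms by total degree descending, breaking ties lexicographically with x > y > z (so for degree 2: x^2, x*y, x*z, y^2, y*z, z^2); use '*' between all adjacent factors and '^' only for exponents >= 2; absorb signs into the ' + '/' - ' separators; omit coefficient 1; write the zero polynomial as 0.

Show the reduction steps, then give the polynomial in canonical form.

x^4*y^2*z^2 - 2*x^3*y^3*z - 2*x^3*y*z^3 + x^2*y^4 + 2*x^2*y^2*z^2 + x^2*z^4 + 2*x^3*y*z + x*y*z^3 - 2*x^2*y^2 - 3*x^2*z^2 - y^2*z^2 - z^4 + x^2 + 4*z^2 - 2

tr(b a b a) = tr(b a)*tr(b a) - tr(1)   [split at a repeated b] = z^2 - 2
tr(b a b) = tr(b)*tr(a b) - tr(a)   [square of b] = y*z - x
tr(a b a b a) = tr(a)*tr(b a b a) - tr(b a b)   [square of a] = x*z^2 - y*z - x
tr(b a^3 b a) = tr(a)*tr(a b a b a) - tr(a b a b)   [square of a] = x^2*z^2 - x*y*z - x^2 - z^2 + 2
tr(b^2) = tr(b)*tr(b) - tr(1)   [square of b] = y^2 - 2
tr(b^2 a^2) = tr(a)*tr(b^2 a) - tr(b^2)   [square of a] = x*y*z - x^2 - y^2 + 2
tr(b a^3 b) = tr(a)*tr(b^2 a^2) - tr(b^2 a)   [square of a] = x^2*y*z - x^3 - x*y^2 - y*z + 3*x
tr(b a^3 b a^2) = tr(a)*tr(b a^3 b a) - tr(b a^3 b)   [square of a] = x^3*z^2 - 2*x^2*y*z + x*y^2 - x*z^2 + y*z - x
tr(a b a^3 b a^2) = tr(a)*tr(b a^3 b a^2) - tr(b a^3 b a)   [square of a] = x^4*z^2 - 2*x^3*y*z + x^2*y^2 - 2*x^2*z^2 + 2*x*y*z + z^2 - 2
tr(b a b a b a) = tr(a b)*tr(a b a b) - tr(a^-1 b^-1)   [split at a repeated a] = z^3 - 3*z
tr(a b a) = tr(a)*tr(b a) - tr(b)   [square of a] = x*z - y
tr(b a b a b) = tr(b)*tr(a b a b) - tr(a b a)   [square of b] = y*z^2 - x*z - y
tr(b a^2 b a b a) = tr(a)*tr(b a b a b a) - tr(b a b a b)   [square of a] = x*z^3 - y*z^2 - 2*x*z + y
tr(a^2 b a) = tr(a)*tr(b a^2) - tr(b a)   [square of a] = x^2*z - x*y - z
tr(b a^2 b a b) = tr(b)*tr(a^2 b a b) - tr(a^2 b a)   [square of b] = x*y*z^2 - x^2*z - y^2*z + z
tr(a b a^2 b a b a) = tr(a)*tr(b a^2 b a b a) - tr(b a^2 b a b)   [square of a] = x^2*z^3 - 2*x*y*z^2 - x^2*z + y^2*z + x*y - z
tr(a b a^3 b a^2 b) = tr(a)*tr(a b a^2 b a b a) - tr(a b a^2 b a b)   [square of a] = x^3*z^3 - 2*x^2*y*z^2 - x^3*z + x*y^2*z - x*z^3 + x^2*y + y*z^2 + x*z - y
tr(a b^-1 a b a^3 b a) = tr(a b a^3 b a^2)*tr(b) - tr(a b a^3 b a^2 b)   [inverse elimination on b] = x^4*y*z^2 - 2*x^3*y^2*z - x^3*z^3 + x^2*y^3 + x^3*z + x*y^2*z + x*z^3 - x^2*y - x*z - y
tr(a b a^3 b a b a) = tr(a)*tr(b a b a^2 b a^2) - tr(b a b a^2 b a)   [square of a] = x^3*z^3 - 2*x^2*y*z^2 - x^3*z + x*y^2*z - x*z^3 + x^2*y + y*z^2 + x*z - y
tr(b a b a b a b a) = tr(a b a b)*tr(a b a b) - tr(1)   [split at a repeated a] = z^4 - 4*z^2 + 2
tr(b a b a b a b) = tr(b)*tr(a b a b a b) - tr(a b a b a)   [square of b] = y*z^3 - x*z^2 - 2*y*z + x
tr(b a b a b a b a^2) = tr(a)*tr(b a b a b a b a) - tr(b a b a b a b)   [square of a] = x*z^4 - y*z^3 - 3*x*z^2 + 2*y*z + x
tr(a b a^3 b a b a b) = tr(a)*tr(b a b a b a b a^2) - tr(b a b a b a b a)   [square of a] = x^2*z^4 - x*y*z^3 - 3*x^2*z^2 - z^4 + 2*x*y*z + x^2 + 4*z^2 - 2
tr(a b^-1 a b a^3 b a b) = tr(a b a^3 b a b a)*tr(b) - tr(a b a^3 b a b a b)   [inverse elimination on b] = x^3*y*z^3 - 2*x^2*y^2*z^2 - x^2*z^4 - x^3*y*z + x*y^3*z + x^2*y^2 + 3*x^2*z^2 + y^2*z^2 + z^4 - x*y*z - x^2 - y^2 - 4*z^2 + 2
tr(b^-1 a b a^3 b a b^-1 a) = tr(a b^-1 a b a^3 b a)*tr(b) - tr(a b^-1 a b a^3 b a b)   [inverse elimination on b] = x^4*y^2*z^2 - 2*x^3*y^3*z - 2*x^3*y*z^3 + x^2*y^4 + 2*x^2*y^2*z^2 + x^2*z^4 + 2*x^3*y*z + x*y*z^3 - 2*x^2*y^2 - 3*x^2*z^2 - y^2*z^2 - z^4 + x^2 + 4*z^2 - 2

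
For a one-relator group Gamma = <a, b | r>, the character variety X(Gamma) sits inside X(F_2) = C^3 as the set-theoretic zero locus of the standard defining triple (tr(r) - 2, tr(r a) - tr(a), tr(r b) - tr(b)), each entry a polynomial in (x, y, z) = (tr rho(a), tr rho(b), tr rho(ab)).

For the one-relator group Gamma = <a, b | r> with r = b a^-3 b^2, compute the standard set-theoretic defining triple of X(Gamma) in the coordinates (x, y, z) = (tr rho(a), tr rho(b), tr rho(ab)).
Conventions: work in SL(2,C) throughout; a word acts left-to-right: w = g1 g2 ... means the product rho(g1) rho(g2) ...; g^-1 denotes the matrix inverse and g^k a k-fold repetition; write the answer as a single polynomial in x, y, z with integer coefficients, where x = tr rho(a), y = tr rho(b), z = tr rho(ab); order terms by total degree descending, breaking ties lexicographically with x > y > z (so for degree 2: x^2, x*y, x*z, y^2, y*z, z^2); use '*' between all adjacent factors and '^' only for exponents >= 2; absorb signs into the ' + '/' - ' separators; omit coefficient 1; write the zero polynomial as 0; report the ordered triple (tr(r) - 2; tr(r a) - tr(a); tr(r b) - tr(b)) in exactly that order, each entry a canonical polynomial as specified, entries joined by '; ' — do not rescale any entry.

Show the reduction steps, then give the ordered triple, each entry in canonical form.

x^3*y^3 - x^2*y^2*z - 2*x^3*y - 2*x*y^3 + x^2*z + y^2*z + 5*x*y - z - 2; x^3*y^2*z - x^4*y - x^2*y*z^2 - 2*x*y^2*z + 3*x^2*y + y*z^2 + x*z - x - y; x^3*y^4 - x^2*y^3*z - 3*x^3*y^2 - 2*x*y^4 + 2*x^2*y*z + y^3*z + x^3 + 7*x*y^2 - 2*y*z - 3*x - y

trace(b^2) = trace(b)*trace(b) - trace(1) = y^2 - 2
trace(b^3) = trace(b)*trace(b^2) - trace(b) = y^3 - 3*y
trace(a b^2) = trace(b)*trace(a b) - trace(a) = y*z - x
trace(b^3 a) = trace(b)*trace(a b^2) - trace(a b) = y^2*z - x*y - z
trace(a^-1 b^3) = trace(b^3)*trace(a) - trace(b^3 a) = x*y^3 - y^2*z - 2*x*y + z
trace(b^3 a^-2) = trace(a^-1 b^3)*trace(a) - trace(a^-1 b^3 a) = x^2*y^3 - x*y^2*z - 2*x^2*y - y^3 + x*z + 3*y
trace(b a^-3 b^2) = trace(b^3 a^-2)*trace(a) - trace(b^3 a^-1) = x^3*y^3 - x^2*y^2*z - 2*x^3*y - 2*x*y^3 + x^2*z + y^2*z + 5*x*y - z
trace(a b a b) = trace(b a)*trace(b a) - trace(1)   [split at a repeated b] = z^2 - 2
trace(a b a) = trace(a)*trace(b a) - trace(b)   [square of a] = x*z - y
trace(b^2 a b a) = trace(b)*trace(a b a b) - trace(a b a)   [square of b] = y*z^2 - x*z - y
trace(a^-1 b^2 a b) = trace(b^2 a b)*trace(a) - trace(b^2 a b a)   [inverse elimination on a] = x*y^2*z - x^2*y - y*z^2 + y
trace(a^-2 b^2 a b) = trace(a^-1 b^2 a b)*trace(a) - trace(a^-1 b^2 a b a)   [inverse elimination on a] = x^2*y^2*z - x^3*y - x*y*z^2 - y^2*z + 2*x*y + z
trace(b a^-3 b^2 a) = trace(a^-2 b^2 a b)*trace(a) - trace(a^-2 b^2 a b a)   [inverse elimination on a] = x^3*y^2*z - x^4*y - x^2*y*z^2 - 2*x*y^2*z + 3*x^2*y + y*z^2 + x*z - y
trace(b^4) = trace(b)*trace(b^3) - trace(b^2) = y^4 - 4*y^2 + 2
trace(b^4 a) = trace(b)*trace(b^2 a b) - trace(b^2 a) = y^3*z - x*y^2 - 2*y*z + x
trace(a^-1 b^4) = trace(b^4)*trace(a) - trace(b^4 a) = x*y^4 - y^3*z - 3*x*y^2 + 2*y*z + x
trace(a^-1 b^4 a^-1) = trace(a^-1 b^4)*trace(a) - trace(a^-1 b^4 a) = x^2*y^4 - x*y^3*z - 3*x^2*y^2 - y^4 + 2*x*y*z + x^2 + 4*y^2 - 2
trace(b a^-3 b^3) = trace(a^-1 b^4 a^-1)*trace(a) - trace(a^-1 b^4) = x^3*y^4 - x^2*y^3*z - 3*x^3*y^2 - 2*x*y^4 + 2*x^2*y*z + y^3*z + x^3 + 7*x*y^2 - 2*y*z - 3*x
assemble the triple (trace(r) - 2; trace(r a) - x; trace(r b) - y)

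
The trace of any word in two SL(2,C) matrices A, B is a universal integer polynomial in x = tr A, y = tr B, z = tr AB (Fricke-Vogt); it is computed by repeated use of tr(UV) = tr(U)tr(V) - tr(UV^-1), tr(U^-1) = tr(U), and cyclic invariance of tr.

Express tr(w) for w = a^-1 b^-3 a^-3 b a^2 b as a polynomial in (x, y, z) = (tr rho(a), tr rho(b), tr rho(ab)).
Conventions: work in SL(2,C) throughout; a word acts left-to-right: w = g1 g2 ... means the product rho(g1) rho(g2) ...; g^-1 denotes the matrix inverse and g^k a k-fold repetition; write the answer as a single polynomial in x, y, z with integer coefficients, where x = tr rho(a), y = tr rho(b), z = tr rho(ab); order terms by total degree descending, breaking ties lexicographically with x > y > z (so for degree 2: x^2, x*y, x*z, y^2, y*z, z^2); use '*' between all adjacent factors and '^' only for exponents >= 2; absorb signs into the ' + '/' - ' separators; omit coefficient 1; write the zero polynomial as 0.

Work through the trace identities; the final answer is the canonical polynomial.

x^4*y^3*z^2 - 2*x^5*y^2*z - 2*x^3*y^4*z - x^3*y^2*z^3 + x^6*y + 2*x^4*y^3 + x^2*y^5 + x^5*z + 9*x^3*y^2*z + x^3*z^3 + 2*x*y^4*z + x*y^2*z^3 - 7*x^4*y - 8*x^2*y^3 - 2*x^2*y*z^2 - y^5 - y^3*z^2 - 5*x^3*z - 6*x*y^2*z - x*z^3 + 13*x^2*y + 5*y^3 + y*z^2 + 5*x*z - 5*y

next, tr(a^2 b) = tr(a) * tr(b a) - tr(b) = x*z - y
tr(a^2) = tr(a) * tr(a) - tr(1) = x^2 - 2
tr(b a^2 b) = tr(b) * tr(a^2 b) - tr(a^2) = x*y*z - x^2 - y^2 + 2
next, tr(b a b a) = tr(b a) * tr(b a) - tr(1) = z^2 - 2
next, tr(b a b) = tr(b) * tr(a b) - tr(a) = y*z - x
tr(b a^2 b a) = tr(a) * tr(b a b a) - tr(b a b) = x*z^2 - y*z - x
next, tr(b a^2 b a^-1) = tr(b a^2 b) * tr(a) - tr(b a^2 b a) = x^2*y*z - x^3 - x*y^2 - x*z^2 + y*z + 3*x
tr(a^-1 b a^2 b a^-1) = tr(b a^2 b a^-1) * tr(a) - tr(b a^2 b) = x^3*y*z - x^4 - x^2*y^2 - x^2*z^2 + 4*x^2 + y^2 - 2
and tr(b a^2 b^2) = tr(b) * tr(a^2 b^2) - tr(a^2 b) = x*y^2*z - x^2*y - y^3 - x*z + 3*y
tr(b^2 a b a) = tr(b) * tr(a b a b) - tr(a b a) = y*z^2 - x*z - y
and tr(b^2 a b) = tr(b) * tr(a b^2) - tr(a b) = y^2*z - x*y - z
and tr(b a^2 b^2 a) = tr(a) * tr(b^2 a b a) - tr(b^2 a b) = x*y*z^2 - x^2*z - y^2*z + z
and tr(b a^-1 b a^2 b) = tr(b a^2 b^2) * tr(a) - tr(b a^2 b^2 a) = x^2*y^2*z - x^3*y - x*y^3 - x*y*z^2 + y^2*z + 3*x*y - z
next, tr(a^2 b a) = tr(a) * tr(a b a) - tr(a b) = x^2*z - x*y - z
next, tr(b a^2 b a b) = tr(b) * tr(a^2 b a b) - tr(a^2 b a) = x*y*z^2 - x^2*z - y^2*z + z
tr(b a b a b a) = tr(b a) * tr(b a b a) - tr(b^-1 a^-1) = z^3 - 3*z
tr(b a^2 b a b a) = tr(a) * tr(b a b a b a) - tr(b a b a b) = x*z^3 - y*z^2 - 2*x*z + y
and tr(b a^-1 b a^2 b a) = tr(b a^2 b a b) * tr(a) - tr(b a^2 b a b a) = x^2*y*z^2 - x^3*z - x*y^2*z - x*z^3 + y*z^2 + 3*x*z - y
and tr(a^-1 b a^2 b a^-1 b) = tr(b a^-1 b a^2 b) * tr(a) - tr(b a^-1 b a^2 b a) = x^3*y^2*z - x^4*y - x^2*y^3 - 2*x^2*y*z^2 + x^3*z + 2*x*y^2*z + x*z^3 + 3*x^2*y - y*z^2 - 4*x*z + y
tr(b a^2 b a^-1 b^-1 a^-1) = tr(a^-1 b a^2 b a^-1) * tr(b) - tr(a^-1 b a^2 b a^-1 b) = x^2*y*z^2 - x^3*z - 2*x*y^2*z - x*z^3 + x^2*y + y^3 + y*z^2 + 4*x*z - 3*y
tr(a^-2 b a^2 b a^-1 b^-1) = tr(b a^2 b a^-1 b^-1 a^-1) * tr(a) - tr(b a^2 b a^-1 b^-1) = x^3*y*z^2 - x^4*z - 2*x^2*y^2*z - x^2*z^3 + x^3*y + x*y^3 + x*y*z^2 + 4*x^2*z - 3*x*y - z
and tr(a^-2 b a^2 b a^-1) = tr(a^-1 b a^2 b a^-1) * tr(a) - tr(a^-1 b a^2 b) = x^4*y*z - x^5 - x^3*y^2 - x^3*z^2 - x^2*y*z + 5*x^3 + 2*x*y^2 + x*z^2 - y*z - 5*x
tr(a^-2 b a^2 b a^-1 b^-2) = tr(a^-2 b a^2 b a^-1 b^-1) * tr(b) - tr(a^-2 b a^2 b a^-1) = x^3*y^2*z^2 - 2*x^4*y*z - 2*x^2*y^3*z - x^2*y*z^3 + x^5 + 2*x^3*y^2 + x^3*z^2 + x*y^4 + x*y^2*z^2 + 5*x^2*y*z - 5*x^3 - 5*x*y^2 - x*z^2 + 5*x
and tr(a^-2 b a^2 b a^-1 b^-3) = tr(a^-2 b a^2 b a^-1 b^-2) * tr(b) - tr(a^-2 b a^2 b a^-1 b^-1) = x^3*y^3*z^2 - 2*x^4*y^2*z - 2*x^2*y^4*z - x^2*y^2*z^3 + x^5*y + 2*x^3*y^3 + x*y^5 + x*y^3*z^2 + x^4*z + 7*x^2*y^2*z + x^2*z^3 - 6*x^3*y - 6*x*y^3 - 2*x*y*z^2 - 4*x^2*z + 8*x*y + z
and tr(b a^2 b^-1 a) = tr(a b a^2) * tr(b) - tr(a b a^2 b) = x^2*y*z - x*y^2 - x*z^2 + x
tr(b^-1 a^-1 b a^2) = tr(b a^2 b^-1) * tr(a) - tr(b a^2 b^-1 a) = -x^2*y*z + x^3 + x*y^2 + x*z^2 - 3*x
next, tr(b^-2 a^-1 b a^2) = tr(b^-1 a^-1 b a^2) * tr(b) - tr(b^-1 a^-1 b a^2 b) = -x^2*y^2*z + x^3*y + x*y^3 + x*y*z^2 - 3*x*y - z
tr(a^-1 b a^2 b a b^-1) = tr(a^-1 b a^2 b a) * tr(b) - tr(a^-1 b a^2 b a b) = -x^2*y*z^2 + x^3*z + 2*x*y^2*z + x*z^3 - x^2*y - y^3 - y*z^2 - 3*x*z + 3*y
and tr(a^-1 b a^2 b a b^-2) = tr(a^-1 b a^2 b a b^-1) * tr(b) - tr(a^-1 b a^2 b a) = -x^2*y^2*z^2 + x^3*y*z + 2*x*y^3*z + x*y*z^3 - x^2*y^2 - y^4 - y^2*z^2 - 4*x*y*z + x^2 + 4*y^2 - 2
next, tr(b^-3 a^-1 b a^2 b a) = tr(a^-1 b a^2 b a b^-2) * tr(b) - tr(a^-1 b a^2 b a b^-1) = -x^2*y^3*z^2 + x^3*y^2*z + 2*x*y^4*z + x*y^2*z^3 - x^2*y^3 + x^2*y*z^2 - y^5 - y^3*z^2 - x^3*z - 6*x*y^2*z - x*z^3 + 2*x^2*y + 5*y^3 + y*z^2 + 3*x*z - 5*y
next, tr(a^-1 b a^2 b a^-1 b^-3) = tr(b^-3 a^-1 b a^2 b) * tr(a) - tr(b^-3 a^-1 b a^2 b a) = x^2*y^3*z^2 - 2*x^3*y^2*z - 2*x*y^4*z - x*y^2*z^3 + x^4*y + 2*x^2*y^3 + y^5 + y^3*z^2 + x^3*z + 6*x*y^2*z + x*z^3 - 5*x^2*y - 5*y^3 - y*z^2 - 4*x*z + 5*y
next, tr(a^-1 b^-3 a^-3 b a^2 b) = tr(a^-2 b a^2 b a^-1 b^-3) * tr(a) - tr(a^-2 b a^2 b a^-1 b^-3 a) = x^4*y^3*z^2 - 2*x^5*y^2*z - 2*x^3*y^4*z - x^3*y^2*z^3 + x^6*y + 2*x^4*y^3 + x^2*y^5 + x^5*z + 9*x^3*y^2*z + x^3*z^3 + 2*x*y^4*z + x*y^2*z^3 - 7*x^4*y - 8*x^2*y^3 - 2*x^2*y*z^2 - y^5 - y^3*z^2 - 5*x^3*z - 6*x*y^2*z - x*z^3 + 13*x^2*y + 5*y^3 + y*z^2 + 5*x*z - 5*y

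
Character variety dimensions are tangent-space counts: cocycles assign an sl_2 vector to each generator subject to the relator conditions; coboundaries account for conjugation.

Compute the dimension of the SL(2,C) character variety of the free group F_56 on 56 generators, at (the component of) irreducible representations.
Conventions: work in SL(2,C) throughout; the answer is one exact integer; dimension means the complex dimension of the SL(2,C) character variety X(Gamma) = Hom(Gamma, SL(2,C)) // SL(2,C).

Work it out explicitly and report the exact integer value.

Gamma = F_56 has 56 generators and no relators.
Z^1(Gamma, Ad rho) = (sl_2)^56: a cocycle is a free choice of one sl_2 vector per generator, so dim Z^1 = 3*56 = 168.
Irreducibility makes the coboundary map sl_2 -> Z^1 injective (trivial centralizer), so dim B^1 = 3.
Therefore dim X = 168 - 3 = 165.

165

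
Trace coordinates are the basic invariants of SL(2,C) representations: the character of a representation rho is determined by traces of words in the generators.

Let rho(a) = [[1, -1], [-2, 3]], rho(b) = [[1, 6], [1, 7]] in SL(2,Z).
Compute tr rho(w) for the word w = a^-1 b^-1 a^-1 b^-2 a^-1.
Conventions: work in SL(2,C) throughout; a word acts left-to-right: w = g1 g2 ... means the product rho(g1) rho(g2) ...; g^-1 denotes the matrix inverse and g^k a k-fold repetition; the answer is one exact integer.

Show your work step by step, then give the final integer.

1881

rho(a^-1) = [[3, 1], [2, 1]]
... * rho(b^-1) = [[7, -6], [-1, 1]]  ->  [[20, -17], [13, -11]]
... * rho(a^-1) = [[3, 1], [2, 1]]  ->  [[26, 3], [17, 2]]
... * rho(b^-1) = [[7, -6], [-1, 1]]  ->  [[179, -153], [117, -100]]
... * rho(b^-1) = [[7, -6], [-1, 1]]  ->  [[1406, -1227], [919, -802]]
... * rho(a^-1) = [[3, 1], [2, 1]]  ->  [[1764, 179], [1153, 117]]
tr = 1764 + 117 = 1881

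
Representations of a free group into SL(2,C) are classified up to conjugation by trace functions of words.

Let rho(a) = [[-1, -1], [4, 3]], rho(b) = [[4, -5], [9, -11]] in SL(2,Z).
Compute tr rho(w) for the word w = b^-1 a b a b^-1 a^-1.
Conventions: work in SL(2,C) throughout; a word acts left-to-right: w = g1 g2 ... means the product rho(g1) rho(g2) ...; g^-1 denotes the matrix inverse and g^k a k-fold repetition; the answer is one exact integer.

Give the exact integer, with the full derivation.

rho(b^-1) = [[-11, 5], [-9, 4]]
... * rho(a) = [[-1, -1], [4, 3]]  ->  [[31, 26], [25, 21]]
... * rho(b) = [[4, -5], [9, -11]]  ->  [[358, -441], [289, -356]]
... * rho(a) = [[-1, -1], [4, 3]]  ->  [[-2122, -1681], [-1713, -1357]]
... * rho(b^-1) = [[-11, 5], [-9, 4]]  ->  [[38471, -17334], [31056, -13993]]
... * rho(a^-1) = [[3, 1], [-4, -1]]  ->  [[184749, 55805], [149140, 45049]]
tr = 184749 + 45049 = 229798

229798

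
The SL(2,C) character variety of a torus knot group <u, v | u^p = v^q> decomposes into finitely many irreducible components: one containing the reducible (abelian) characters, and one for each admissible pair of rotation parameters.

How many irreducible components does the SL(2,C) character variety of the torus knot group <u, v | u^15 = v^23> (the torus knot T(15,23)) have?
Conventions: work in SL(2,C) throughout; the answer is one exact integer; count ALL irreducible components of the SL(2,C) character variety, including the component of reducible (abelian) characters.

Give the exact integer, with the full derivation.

For T(15,23): irreducibility forces the central element u^15 = v^23 to one of +I, -I.
So on each irreducible component the traces are pinned: tr(u) = 2*cos(pi*alpha/15) with 1 <= alpha <= 14, tr(v) = 2*cos(pi*beta/23) with 1 <= beta <= 22.
The two central values (-1)^alpha I and (-1)^beta I must be the same matrix, so alpha and beta share a parity.
Enumerate parity-matched pairs: 7*11 odd-odd plus 7*11 even-even gives 154.
components with irreducible characters: 154; plus the single component of reducible (abelian) characters: total 155.

155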